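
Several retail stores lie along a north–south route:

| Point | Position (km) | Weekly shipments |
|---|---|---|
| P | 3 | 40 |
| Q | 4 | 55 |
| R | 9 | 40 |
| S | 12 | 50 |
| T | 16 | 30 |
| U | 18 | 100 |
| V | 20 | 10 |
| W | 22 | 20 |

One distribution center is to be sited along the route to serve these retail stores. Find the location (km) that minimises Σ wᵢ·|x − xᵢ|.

For a sum of weighted absolute distances on a line, the optimum is the weighted median (not the mean). Total weight W = 345; half-weight = 172.5.
Sort by position and accumulate weight:
  km 3 (P, w=40) → cum 40
  km 4 (Q, w=55) → cum 95
  km 9 (R, w=40) → cum 135
  km 12 (S, w=50) → cum 185  ≥ 172.5 → median here
  km 16 (T, w=30) → cum 215
  km 18 (U, w=100) → cum 315
  km 20 (V, w=10) → cum 325
  km 22 (W, w=20) → cum 345
Optimal location: km 12.

x = 12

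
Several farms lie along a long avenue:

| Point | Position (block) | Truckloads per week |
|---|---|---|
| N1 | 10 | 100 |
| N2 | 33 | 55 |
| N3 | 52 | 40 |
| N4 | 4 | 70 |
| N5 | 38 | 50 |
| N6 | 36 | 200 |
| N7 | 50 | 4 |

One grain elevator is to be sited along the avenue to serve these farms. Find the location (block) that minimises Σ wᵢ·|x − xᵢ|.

x = 36

For a sum of weighted absolute distances on a line, the optimum is the weighted median (not the mean). Total weight W = 519; half-weight = 259.5.
Sort by position and accumulate weight:
  block 4 (N4, w=70) → cum 70
  block 10 (N1, w=100) → cum 170
  block 33 (N2, w=55) → cum 225
  block 36 (N6, w=200) → cum 425  ≥ 259.5 → median here
  block 38 (N5, w=50) → cum 475
  block 50 (N7, w=4) → cum 479
  block 52 (N3, w=40) → cum 519
Optimal location: block 36.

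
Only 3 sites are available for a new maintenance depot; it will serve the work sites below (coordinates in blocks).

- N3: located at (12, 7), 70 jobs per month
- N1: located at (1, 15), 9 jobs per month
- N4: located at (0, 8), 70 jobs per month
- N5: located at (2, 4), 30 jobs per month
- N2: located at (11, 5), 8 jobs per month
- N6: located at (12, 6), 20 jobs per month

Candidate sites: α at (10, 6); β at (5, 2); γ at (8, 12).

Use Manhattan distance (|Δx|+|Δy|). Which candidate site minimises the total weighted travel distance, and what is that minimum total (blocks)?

α, total 1568 blocks

Total weighted distance at each candidate:
  α (10, 6): total = 1568
  β (5, 2): total = 2205
  γ (8, 12): total = 2260
Minimum is at α with total 1568 blocks.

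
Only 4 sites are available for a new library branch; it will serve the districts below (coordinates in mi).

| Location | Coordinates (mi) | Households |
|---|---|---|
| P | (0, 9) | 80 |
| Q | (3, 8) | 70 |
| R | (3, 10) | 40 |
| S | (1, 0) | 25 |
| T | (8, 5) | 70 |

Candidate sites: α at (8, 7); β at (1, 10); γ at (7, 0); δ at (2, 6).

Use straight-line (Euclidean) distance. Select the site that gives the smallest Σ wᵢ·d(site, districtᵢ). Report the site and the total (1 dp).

Total weighted distance at each candidate:
  α (8, 7): total = 1637.4
  β (1, 10): total = 1243.3
  γ (7, 0): total = 2476.0
  δ (2, 6): total = 1187.8
Minimum is at δ with total 1187.8 mi.

δ, total 1187.8 mi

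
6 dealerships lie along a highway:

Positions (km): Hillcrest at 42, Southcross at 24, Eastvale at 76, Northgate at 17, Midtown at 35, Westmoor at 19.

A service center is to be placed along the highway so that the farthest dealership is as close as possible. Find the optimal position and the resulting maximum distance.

location 46.5, max distance 29.5

The 1-center on a line is the midpoint of the two extreme points: leftmost at 17, rightmost at 76.
Optimal location = (17 + 76)/2 = 46.5; maximum distance = (76 − 17)/2 = 29.5.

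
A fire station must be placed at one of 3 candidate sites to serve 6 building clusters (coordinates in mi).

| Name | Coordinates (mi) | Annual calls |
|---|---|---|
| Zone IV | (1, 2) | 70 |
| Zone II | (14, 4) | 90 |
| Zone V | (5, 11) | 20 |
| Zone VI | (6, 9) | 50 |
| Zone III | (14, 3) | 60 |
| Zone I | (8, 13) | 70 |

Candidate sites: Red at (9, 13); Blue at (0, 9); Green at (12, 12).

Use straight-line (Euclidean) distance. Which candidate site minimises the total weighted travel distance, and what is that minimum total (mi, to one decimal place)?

Red, total 2959.0 mi

Total weighted distance at each candidate:
  Red (9, 13): total = 2959.0
  Blue (0, 9): total = 3780.6
  Green (12, 12): total = 3101.4
Minimum is at Red with total 2959.0 mi.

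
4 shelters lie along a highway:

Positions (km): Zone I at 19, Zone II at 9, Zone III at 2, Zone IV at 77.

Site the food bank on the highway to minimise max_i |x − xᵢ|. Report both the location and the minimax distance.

The 1-center on a line is the midpoint of the two extreme points: leftmost at 2, rightmost at 77.
Optimal location = (2 + 77)/2 = 39.5; maximum distance = (77 − 2)/2 = 37.5.

location 39.5, max distance 37.5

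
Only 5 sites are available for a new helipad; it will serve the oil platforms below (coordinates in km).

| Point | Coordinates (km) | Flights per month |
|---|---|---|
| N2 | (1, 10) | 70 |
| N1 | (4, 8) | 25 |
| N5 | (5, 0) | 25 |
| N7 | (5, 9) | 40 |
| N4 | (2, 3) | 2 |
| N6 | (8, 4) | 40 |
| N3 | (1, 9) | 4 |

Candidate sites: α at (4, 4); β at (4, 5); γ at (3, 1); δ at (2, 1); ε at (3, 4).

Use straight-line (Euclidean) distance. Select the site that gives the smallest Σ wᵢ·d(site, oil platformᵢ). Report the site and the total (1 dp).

Total weighted distance at each candidate:
  α (4, 4): total = 1064.4
  β (4, 5): total = 966.1
  γ (3, 1): total = 1478.6
  δ (2, 1): total = 1541.3
  ε (3, 4): total = 1097.4
Minimum is at β with total 966.1 km.

β, total 966.1 km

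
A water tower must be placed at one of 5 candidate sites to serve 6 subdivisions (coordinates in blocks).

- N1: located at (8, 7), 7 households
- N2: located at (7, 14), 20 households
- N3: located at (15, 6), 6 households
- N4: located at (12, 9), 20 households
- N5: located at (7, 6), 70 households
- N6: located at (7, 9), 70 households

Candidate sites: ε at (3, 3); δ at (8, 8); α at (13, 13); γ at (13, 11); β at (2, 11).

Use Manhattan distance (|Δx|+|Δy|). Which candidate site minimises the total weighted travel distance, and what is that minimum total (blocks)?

δ, total 651 blocks

Total weighted distance at each candidate:
  ε (3, 3): total = 1943
  δ (8, 8): total = 651
  α (13, 13): total = 1981
  γ (13, 11): total = 1675
  β (2, 11): total = 1768
Minimum is at δ with total 651 blocks.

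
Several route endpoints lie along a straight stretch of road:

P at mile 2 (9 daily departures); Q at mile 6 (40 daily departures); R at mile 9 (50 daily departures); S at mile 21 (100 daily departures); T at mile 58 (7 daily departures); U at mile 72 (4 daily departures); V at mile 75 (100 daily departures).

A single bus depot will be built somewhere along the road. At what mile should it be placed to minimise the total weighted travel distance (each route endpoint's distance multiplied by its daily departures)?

For a sum of weighted absolute distances on a line, the optimum is the weighted median (not the mean). Total weight W = 310; half-weight = 155.
Sort by position and accumulate weight:
  mile 2 (P, w=9) → cum 9
  mile 6 (Q, w=40) → cum 49
  mile 9 (R, w=50) → cum 99
  mile 21 (S, w=100) → cum 199  ≥ 155 → median here
  mile 58 (T, w=7) → cum 206
  mile 72 (U, w=4) → cum 210
  mile 75 (V, w=100) → cum 310
Optimal location: mile 21.

x = 21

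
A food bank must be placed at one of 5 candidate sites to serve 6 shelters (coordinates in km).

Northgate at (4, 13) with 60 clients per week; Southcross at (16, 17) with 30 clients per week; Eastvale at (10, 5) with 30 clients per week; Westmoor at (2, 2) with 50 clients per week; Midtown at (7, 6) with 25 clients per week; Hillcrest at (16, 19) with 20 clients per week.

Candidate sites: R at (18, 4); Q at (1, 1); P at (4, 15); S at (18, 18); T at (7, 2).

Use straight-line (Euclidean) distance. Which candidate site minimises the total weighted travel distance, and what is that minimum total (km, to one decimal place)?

Total weighted distance at each candidate:
  R (18, 4): total = 3023.4
  Q (1, 1): total = 2430.2
  P (4, 15): total = 1982.6
  S (18, 18): total = 3000.0
  T (7, 2): total = 2070.9
Minimum is at P with total 1982.6 km.

P, total 1982.6 km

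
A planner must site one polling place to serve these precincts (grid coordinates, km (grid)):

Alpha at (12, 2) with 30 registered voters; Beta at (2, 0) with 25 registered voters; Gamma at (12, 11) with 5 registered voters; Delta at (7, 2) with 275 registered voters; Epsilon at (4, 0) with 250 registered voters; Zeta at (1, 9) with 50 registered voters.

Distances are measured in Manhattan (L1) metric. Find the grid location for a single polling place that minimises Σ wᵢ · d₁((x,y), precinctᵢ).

(4, 2)

Manhattan distance separates: Σwᵢ(|x−xᵢ|+|y−yᵢ|) = Σwᵢ|x−xᵢ| + Σwᵢ|y−yᵢ|, so x and y are optimised independently as 1-D weighted medians.
Total weight W = 635; half = 317.5.
x-coordinate, sorted with cumulative weight:
  x=1 (Zeta, w=50) cum 50
  x=2 (Beta, w=25) cum 75
  x=4 (Epsilon, w=250) cum 325  ← median
  x=7 (Delta, w=275) cum 600
  x=12 (Alpha, w=30) cum 630
  x=12 (Gamma, w=5) cum 635
⇒ x* = 4
y-coordinate, sorted with cumulative weight:
  y=0 (Beta, w=25) cum 25
  y=0 (Epsilon, w=250) cum 275
  y=2 (Alpha, w=30) cum 305
  y=2 (Delta, w=275) cum 580  ← median
  y=9 (Zeta, w=50) cum 630
  y=11 (Gamma, w=5) cum 635
⇒ y* = 2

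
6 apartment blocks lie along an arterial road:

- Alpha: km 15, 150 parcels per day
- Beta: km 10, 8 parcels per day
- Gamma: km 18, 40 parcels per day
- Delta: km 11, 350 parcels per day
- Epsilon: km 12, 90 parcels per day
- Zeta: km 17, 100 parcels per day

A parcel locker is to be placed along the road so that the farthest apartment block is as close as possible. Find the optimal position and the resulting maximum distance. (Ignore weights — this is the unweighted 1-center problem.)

The 1-center on a line is the midpoint of the two extreme points: leftmost at 10, rightmost at 18.
Optimal location = (10 + 18)/2 = 14; maximum distance = (18 − 10)/2 = 4.

location 14, max distance 4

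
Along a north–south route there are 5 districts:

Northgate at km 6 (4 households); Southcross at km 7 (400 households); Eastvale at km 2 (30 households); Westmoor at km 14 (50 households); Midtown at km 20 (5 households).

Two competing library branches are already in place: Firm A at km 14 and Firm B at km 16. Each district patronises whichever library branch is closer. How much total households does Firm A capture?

The indifferent point is the midpoint (14+16)/2 = 15; districts left of it (closer to Firm A at 14) go to Firm A, those right go to Firm B.
  Eastvale at 2 (w=30) → Firm A
  Northgate at 6 (w=4) → Firm A
  Southcross at 7 (w=400) → Firm A
  Westmoor at 14 (w=50) → Firm A
  Midtown at 20 (w=5) → Firm B
Firm A captures 484; Firm B captures 5.

484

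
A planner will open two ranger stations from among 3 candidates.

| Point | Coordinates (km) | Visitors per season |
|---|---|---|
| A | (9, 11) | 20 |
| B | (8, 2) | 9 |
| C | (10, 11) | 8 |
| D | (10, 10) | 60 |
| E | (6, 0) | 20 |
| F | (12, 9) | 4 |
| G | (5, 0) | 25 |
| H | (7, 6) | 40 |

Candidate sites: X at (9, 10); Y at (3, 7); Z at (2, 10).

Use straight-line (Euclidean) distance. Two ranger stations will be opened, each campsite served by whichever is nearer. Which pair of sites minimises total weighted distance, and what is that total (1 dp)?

{X, Y}, total 666.8

Evaluate every pair (each demand assigned to the nearer of the two):
  {X, Y}: total = 666.8
  {X, Z}: total = 825.2
  {Y, Z}: total = 1262.6
Best pair: {X, Y} with total 666.8.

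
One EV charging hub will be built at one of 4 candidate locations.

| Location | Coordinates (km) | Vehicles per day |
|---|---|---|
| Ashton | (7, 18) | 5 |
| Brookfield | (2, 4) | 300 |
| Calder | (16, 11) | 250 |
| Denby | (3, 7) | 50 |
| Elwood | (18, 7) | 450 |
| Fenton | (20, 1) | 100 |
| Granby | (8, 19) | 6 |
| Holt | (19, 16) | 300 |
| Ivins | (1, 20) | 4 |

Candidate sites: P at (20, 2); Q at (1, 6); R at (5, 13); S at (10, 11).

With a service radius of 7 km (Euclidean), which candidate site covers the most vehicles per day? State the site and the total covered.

P, covering 550

Coverage radius r = 7 km; a point is covered iff (Δx)²+(Δy)² ≤ 7² = 49.
  P (20, 2): covers {Elwood, Fenton} → 550
  Q (1, 6): covers {Brookfield, Denby} → 350
  R (5, 13): covers {Ashton, Denby, Granby} → 61
  S (10, 11): covers {Calder} → 250
Maximum coverage at P: 550 vehicles per day.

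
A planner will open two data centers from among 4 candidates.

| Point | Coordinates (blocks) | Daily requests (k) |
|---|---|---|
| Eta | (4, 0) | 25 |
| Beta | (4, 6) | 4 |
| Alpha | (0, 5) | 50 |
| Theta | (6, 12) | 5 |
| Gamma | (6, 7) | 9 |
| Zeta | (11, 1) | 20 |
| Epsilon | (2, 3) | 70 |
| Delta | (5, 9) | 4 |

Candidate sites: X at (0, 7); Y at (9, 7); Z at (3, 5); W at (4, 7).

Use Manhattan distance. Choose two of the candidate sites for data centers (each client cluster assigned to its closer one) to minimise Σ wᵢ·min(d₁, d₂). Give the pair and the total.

{Y, Z}, total 769

Evaluate every pair (each demand assigned to the nearer of the two):
  {Y, Z}: total = 769
  {Z, W}: total = 819
  {X, Z}: total = 827
  {X, W}: total = 1024
  {X, Y}: total = 1066
  {Y, W}: total = 1124
Best pair: {Y, Z} with total 769.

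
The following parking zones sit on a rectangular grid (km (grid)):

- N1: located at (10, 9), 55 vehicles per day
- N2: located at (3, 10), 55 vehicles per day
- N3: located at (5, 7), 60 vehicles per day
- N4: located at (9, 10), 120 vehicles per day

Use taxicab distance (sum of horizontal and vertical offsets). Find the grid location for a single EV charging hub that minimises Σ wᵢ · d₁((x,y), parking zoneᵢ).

Manhattan distance separates: Σwᵢ(|x−xᵢ|+|y−yᵢ|) = Σwᵢ|x−xᵢ| + Σwᵢ|y−yᵢ|, so x and y are optimised independently as 1-D weighted medians.
Total weight W = 290; half = 145.
x-coordinate, sorted with cumulative weight:
  x=3 (N2, w=55) cum 55
  x=5 (N3, w=60) cum 115
  x=9 (N4, w=120) cum 235  ← median
  x=10 (N1, w=55) cum 290
⇒ x* = 9
y-coordinate, sorted with cumulative weight:
  y=7 (N3, w=60) cum 60
  y=9 (N1, w=55) cum 115
  y=10 (N2, w=55) cum 170  ← median
  y=10 (N4, w=120) cum 290
⇒ y* = 10

(9, 10)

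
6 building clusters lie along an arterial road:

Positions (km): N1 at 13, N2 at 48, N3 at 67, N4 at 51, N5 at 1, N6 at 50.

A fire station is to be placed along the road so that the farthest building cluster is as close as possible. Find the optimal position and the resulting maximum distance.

location 34, max distance 33

The 1-center on a line is the midpoint of the two extreme points: leftmost at 1, rightmost at 67.
Optimal location = (1 + 67)/2 = 34; maximum distance = (67 − 1)/2 = 33.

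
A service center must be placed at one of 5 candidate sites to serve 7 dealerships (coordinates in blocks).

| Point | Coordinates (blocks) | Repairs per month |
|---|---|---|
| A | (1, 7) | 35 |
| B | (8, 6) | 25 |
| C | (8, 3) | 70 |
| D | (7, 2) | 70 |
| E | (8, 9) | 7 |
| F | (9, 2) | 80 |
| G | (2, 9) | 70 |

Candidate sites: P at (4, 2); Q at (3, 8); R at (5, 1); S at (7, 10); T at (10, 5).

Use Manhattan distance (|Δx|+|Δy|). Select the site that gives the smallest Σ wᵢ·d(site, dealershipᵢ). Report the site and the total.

P, total 2147 blocks

Total weighted distance at each candidate:
  P (4, 2): total = 2147
  Q (3, 8): total = 2822
  R (5, 1): total = 2357
  S (7, 10): total = 2794
  T (10, 5): total = 2362
Minimum is at P with total 2147 blocks.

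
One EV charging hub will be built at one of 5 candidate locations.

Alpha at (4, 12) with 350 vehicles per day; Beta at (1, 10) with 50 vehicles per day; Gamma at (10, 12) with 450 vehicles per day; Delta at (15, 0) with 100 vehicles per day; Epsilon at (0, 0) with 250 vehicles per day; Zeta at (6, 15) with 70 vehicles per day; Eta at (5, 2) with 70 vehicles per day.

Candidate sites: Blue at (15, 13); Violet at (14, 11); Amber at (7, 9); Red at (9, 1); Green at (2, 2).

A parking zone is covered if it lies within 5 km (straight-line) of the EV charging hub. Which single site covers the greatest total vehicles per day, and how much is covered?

Amber, covering 800

Coverage radius r = 5 km; a point is covered iff (Δx)²+(Δy)² ≤ 5² = 25.
  Blue (15, 13): covers {none} → 0
  Violet (14, 11): covers {Gamma} → 450
  Amber (7, 9): covers {Alpha, Gamma} → 800
  Red (9, 1): covers {Eta} → 70
  Green (2, 2): covers {Epsilon, Eta} → 320
Maximum coverage at Amber: 800 vehicles per day.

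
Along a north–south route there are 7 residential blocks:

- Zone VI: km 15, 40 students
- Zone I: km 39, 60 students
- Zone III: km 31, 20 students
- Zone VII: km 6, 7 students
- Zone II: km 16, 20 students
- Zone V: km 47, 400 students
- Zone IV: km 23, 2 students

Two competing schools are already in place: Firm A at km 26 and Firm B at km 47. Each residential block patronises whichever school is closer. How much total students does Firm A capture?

89

The indifferent point is the midpoint (26+47)/2 = 36.5; residential blocks left of it (closer to Firm A at 26) go to Firm A, those right go to Firm B.
  Zone VII at 6 (w=7) → Firm A
  Zone VI at 15 (w=40) → Firm A
  Zone II at 16 (w=20) → Firm A
  Zone IV at 23 (w=2) → Firm A
  Zone III at 31 (w=20) → Firm A
  Zone I at 39 (w=60) → Firm B
  Zone V at 47 (w=400) → Firm B
Firm A captures 89; Firm B captures 460.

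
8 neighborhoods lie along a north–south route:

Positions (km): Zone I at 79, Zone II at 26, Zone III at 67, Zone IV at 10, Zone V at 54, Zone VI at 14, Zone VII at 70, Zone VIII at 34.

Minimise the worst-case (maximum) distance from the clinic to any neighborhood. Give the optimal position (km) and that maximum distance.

The 1-center on a line is the midpoint of the two extreme points: leftmost at 10, rightmost at 79.
Optimal location = (10 + 79)/2 = 44.5; maximum distance = (79 − 10)/2 = 34.5.

location 44.5, max distance 34.5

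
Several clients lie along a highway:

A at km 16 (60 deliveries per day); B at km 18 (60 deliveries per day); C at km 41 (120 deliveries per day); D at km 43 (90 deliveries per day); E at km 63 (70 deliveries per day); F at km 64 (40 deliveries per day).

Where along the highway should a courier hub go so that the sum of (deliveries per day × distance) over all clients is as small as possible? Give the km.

x = 41

For a sum of weighted absolute distances on a line, the optimum is the weighted median (not the mean). Total weight W = 440; half-weight = 220.
Sort by position and accumulate weight:
  km 16 (A, w=60) → cum 60
  km 18 (B, w=60) → cum 120
  km 41 (C, w=120) → cum 240  ≥ 220 → median here
  km 43 (D, w=90) → cum 330
  km 63 (E, w=70) → cum 400
  km 64 (F, w=40) → cum 440
Optimal location: km 41.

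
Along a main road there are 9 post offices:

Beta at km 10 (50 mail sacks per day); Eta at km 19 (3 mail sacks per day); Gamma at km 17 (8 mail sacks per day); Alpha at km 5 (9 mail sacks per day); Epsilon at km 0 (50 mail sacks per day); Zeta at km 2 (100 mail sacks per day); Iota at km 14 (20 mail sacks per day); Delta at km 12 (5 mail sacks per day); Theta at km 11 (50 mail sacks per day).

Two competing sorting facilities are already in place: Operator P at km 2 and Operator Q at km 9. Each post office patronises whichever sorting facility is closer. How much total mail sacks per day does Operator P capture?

159

The indifferent point is the midpoint (2+9)/2 = 5.5; post offices left of it (closer to Operator P at 2) go to Operator P, those right go to Operator Q.
  Epsilon at 0 (w=50) → Operator P
  Zeta at 2 (w=100) → Operator P
  Alpha at 5 (w=9) → Operator P
  Beta at 10 (w=50) → Operator Q
  Theta at 11 (w=50) → Operator Q
  Delta at 12 (w=5) → Operator Q
  Iota at 14 (w=20) → Operator Q
  Gamma at 17 (w=8) → Operator Q
  Eta at 19 (w=3) → Operator Q
Operator P captures 159; Operator Q captures 136.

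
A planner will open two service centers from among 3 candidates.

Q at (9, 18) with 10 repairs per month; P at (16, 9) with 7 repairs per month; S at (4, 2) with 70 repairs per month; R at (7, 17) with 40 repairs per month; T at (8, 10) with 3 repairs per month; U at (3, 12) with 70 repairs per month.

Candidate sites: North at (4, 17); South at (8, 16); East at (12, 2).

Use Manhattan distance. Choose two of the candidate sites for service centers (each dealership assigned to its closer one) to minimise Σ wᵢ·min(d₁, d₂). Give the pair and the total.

Evaluate every pair (each demand assigned to the nearer of the two):
  {North, East}: total = 1270
  {South, East}: total = 1395
  {North, South}: total = 1703
Best pair: {North, East} with total 1270.

{North, East}, total 1270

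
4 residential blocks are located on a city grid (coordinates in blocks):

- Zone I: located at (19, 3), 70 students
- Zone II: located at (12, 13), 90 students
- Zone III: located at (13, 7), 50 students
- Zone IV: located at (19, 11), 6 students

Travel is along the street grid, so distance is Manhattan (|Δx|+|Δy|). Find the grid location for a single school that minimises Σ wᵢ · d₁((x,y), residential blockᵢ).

(13, 7)

Manhattan distance separates: Σwᵢ(|x−xᵢ|+|y−yᵢ|) = Σwᵢ|x−xᵢ| + Σwᵢ|y−yᵢ|, so x and y are optimised independently as 1-D weighted medians.
Total weight W = 216; half = 108.
x-coordinate, sorted with cumulative weight:
  x=12 (Zone II, w=90) cum 90
  x=13 (Zone III, w=50) cum 140  ← median
  x=19 (Zone I, w=70) cum 210
  x=19 (Zone IV, w=6) cum 216
⇒ x* = 13
y-coordinate, sorted with cumulative weight:
  y=3 (Zone I, w=70) cum 70
  y=7 (Zone III, w=50) cum 120  ← median
  y=11 (Zone IV, w=6) cum 126
  y=13 (Zone II, w=90) cum 216
⇒ y* = 7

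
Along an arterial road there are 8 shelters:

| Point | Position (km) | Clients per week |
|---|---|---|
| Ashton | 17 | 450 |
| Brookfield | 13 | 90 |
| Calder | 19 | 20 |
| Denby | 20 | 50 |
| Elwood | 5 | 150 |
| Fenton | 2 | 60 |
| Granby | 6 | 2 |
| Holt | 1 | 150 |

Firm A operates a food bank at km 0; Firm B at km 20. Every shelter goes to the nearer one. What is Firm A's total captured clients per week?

362

The indifferent point is the midpoint (0+20)/2 = 10; shelters left of it (closer to Firm A at 0) go to Firm A, those right go to Firm B.
  Holt at 1 (w=150) → Firm A
  Fenton at 2 (w=60) → Firm A
  Elwood at 5 (w=150) → Firm A
  Granby at 6 (w=2) → Firm A
  Brookfield at 13 (w=90) → Firm B
  Ashton at 17 (w=450) → Firm B
  Calder at 19 (w=20) → Firm B
  Denby at 20 (w=50) → Firm B
Firm A captures 362; Firm B captures 610.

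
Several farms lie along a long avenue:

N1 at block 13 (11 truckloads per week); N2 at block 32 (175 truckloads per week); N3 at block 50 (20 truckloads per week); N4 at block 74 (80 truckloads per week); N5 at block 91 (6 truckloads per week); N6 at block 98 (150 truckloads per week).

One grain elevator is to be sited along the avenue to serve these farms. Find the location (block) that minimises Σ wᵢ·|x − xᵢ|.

For a sum of weighted absolute distances on a line, the optimum is the weighted median (not the mean). Total weight W = 442; half-weight = 221.
Sort by position and accumulate weight:
  block 13 (N1, w=11) → cum 11
  block 32 (N2, w=175) → cum 186
  block 50 (N3, w=20) → cum 206
  block 74 (N4, w=80) → cum 286  ≥ 221 → median here
  block 91 (N5, w=6) → cum 292
  block 98 (N6, w=150) → cum 442
Optimal location: block 74.

x = 74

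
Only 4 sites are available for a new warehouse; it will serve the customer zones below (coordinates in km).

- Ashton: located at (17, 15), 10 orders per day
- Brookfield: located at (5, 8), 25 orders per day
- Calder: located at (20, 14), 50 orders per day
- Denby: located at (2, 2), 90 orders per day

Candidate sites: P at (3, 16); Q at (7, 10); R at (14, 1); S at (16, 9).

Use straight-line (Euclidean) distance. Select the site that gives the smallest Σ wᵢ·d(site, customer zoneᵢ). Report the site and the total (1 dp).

Total weighted distance at each candidate:
  P (3, 16): total = 2465.6
  Q (7, 10): total = 1711.6
  R (14, 1): total = 2227.9
  S (16, 9): total = 2065.8
Minimum is at Q with total 1711.6 km.

Q, total 1711.6 km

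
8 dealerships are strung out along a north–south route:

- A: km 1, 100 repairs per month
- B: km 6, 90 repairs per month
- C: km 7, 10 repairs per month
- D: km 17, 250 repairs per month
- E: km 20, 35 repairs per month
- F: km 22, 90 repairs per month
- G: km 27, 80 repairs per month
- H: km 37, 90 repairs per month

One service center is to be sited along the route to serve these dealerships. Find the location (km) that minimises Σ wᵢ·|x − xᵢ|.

For a sum of weighted absolute distances on a line, the optimum is the weighted median (not the mean). Total weight W = 745; half-weight = 372.5.
Sort by position and accumulate weight:
  km 1 (A, w=100) → cum 100
  km 6 (B, w=90) → cum 190
  km 7 (C, w=10) → cum 200
  km 17 (D, w=250) → cum 450  ≥ 372.5 → median here
  km 20 (E, w=35) → cum 485
  km 22 (F, w=90) → cum 575
  km 27 (G, w=80) → cum 655
  km 37 (H, w=90) → cum 745
Optimal location: km 17.

x = 17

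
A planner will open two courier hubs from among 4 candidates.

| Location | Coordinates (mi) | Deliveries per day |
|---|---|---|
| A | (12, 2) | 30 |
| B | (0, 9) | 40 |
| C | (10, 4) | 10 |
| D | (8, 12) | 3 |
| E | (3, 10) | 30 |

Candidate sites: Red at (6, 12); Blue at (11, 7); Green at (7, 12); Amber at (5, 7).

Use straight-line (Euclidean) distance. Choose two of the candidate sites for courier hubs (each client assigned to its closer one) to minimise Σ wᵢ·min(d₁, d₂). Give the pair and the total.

Evaluate every pair (each demand assigned to the nearer of the two):
  {Blue, Amber}: total = 525.7
  {Red, Blue}: total = 567.1
  {Blue, Green}: total = 626.4
  {Green, Amber}: total = 643.0
  {Red, Amber}: total = 646.0
  {Red, Green}: total = 800.3
Best pair: {Blue, Amber} with total 525.7.

{Blue, Amber}, total 525.7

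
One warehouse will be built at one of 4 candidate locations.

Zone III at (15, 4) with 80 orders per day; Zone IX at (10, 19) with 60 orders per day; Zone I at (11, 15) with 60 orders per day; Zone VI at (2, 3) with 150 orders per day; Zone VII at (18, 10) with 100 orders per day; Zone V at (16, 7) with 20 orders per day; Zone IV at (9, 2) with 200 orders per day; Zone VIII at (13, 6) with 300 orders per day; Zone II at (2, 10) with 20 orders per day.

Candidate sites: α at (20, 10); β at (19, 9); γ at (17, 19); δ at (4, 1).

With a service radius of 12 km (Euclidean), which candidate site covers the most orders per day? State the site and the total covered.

Coverage radius r = 12 km; a point is covered iff (Δx)²+(Δy)² ≤ 12² = 144.
  α (20, 10): covers {Zone III, Zone I, Zone VII, Zone V, Zone VIII} → 560
  β (19, 9): covers {Zone III, Zone I, Zone VII, Zone V, Zone VIII} → 560
  γ (17, 19): covers {Zone IX, Zone I, Zone VII} → 220
  δ (4, 1): covers {Zone III, Zone VI, Zone IV, Zone VIII, Zone II} → 750
Maximum coverage at δ: 750 orders per day.

δ, covering 750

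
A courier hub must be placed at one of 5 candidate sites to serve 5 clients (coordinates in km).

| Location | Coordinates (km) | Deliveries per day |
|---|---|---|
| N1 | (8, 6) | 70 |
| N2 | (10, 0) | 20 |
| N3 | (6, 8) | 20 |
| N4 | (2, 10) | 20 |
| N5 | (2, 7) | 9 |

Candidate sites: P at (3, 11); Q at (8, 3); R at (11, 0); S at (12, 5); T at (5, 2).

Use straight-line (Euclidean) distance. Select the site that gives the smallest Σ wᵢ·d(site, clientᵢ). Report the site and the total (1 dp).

Q, total 639.1 km

Total weighted distance at each candidate:
  P (3, 11): total = 906.0
  Q (8, 3): total = 639.1
  R (11, 0): total = 1049.9
  S (12, 5): total = 845.9
  T (5, 2): total = 802.7
Minimum is at Q with total 639.1 km.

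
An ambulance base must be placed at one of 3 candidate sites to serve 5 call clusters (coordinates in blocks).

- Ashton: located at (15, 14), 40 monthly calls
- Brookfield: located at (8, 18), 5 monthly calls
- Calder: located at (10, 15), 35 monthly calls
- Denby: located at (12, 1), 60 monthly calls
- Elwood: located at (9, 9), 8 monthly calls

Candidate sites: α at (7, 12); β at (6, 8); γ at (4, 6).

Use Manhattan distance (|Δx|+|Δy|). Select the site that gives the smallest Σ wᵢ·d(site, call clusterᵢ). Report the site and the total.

α, total 1645 blocks

Total weighted distance at each candidate:
  α (7, 12): total = 1645
  β (6, 8): total = 1857
  γ (4, 6): total = 2209
Minimum is at α with total 1645 blocks.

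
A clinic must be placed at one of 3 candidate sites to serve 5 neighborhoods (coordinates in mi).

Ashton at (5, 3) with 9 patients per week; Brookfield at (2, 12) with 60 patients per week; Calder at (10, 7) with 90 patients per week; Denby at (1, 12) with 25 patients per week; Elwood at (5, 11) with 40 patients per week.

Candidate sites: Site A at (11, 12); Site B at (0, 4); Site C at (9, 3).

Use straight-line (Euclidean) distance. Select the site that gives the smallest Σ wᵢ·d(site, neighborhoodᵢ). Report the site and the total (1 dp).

Total weighted distance at each candidate:
  Site A (11, 12): total = 1589.6
  Site B (0, 4): total = 2025.9
  Site C (9, 3): total = 1750.0
Minimum is at Site A with total 1589.6 mi.

Site A, total 1589.6 mi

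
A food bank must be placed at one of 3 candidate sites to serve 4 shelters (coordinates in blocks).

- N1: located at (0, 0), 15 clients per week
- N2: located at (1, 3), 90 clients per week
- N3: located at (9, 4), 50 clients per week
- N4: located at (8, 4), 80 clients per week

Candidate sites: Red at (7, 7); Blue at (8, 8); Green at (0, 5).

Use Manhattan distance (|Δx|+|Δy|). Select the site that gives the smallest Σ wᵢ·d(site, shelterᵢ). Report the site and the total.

Total weighted distance at each candidate:
  Red (7, 7): total = 1680
  Blue (8, 8): total = 1890
  Green (0, 5): total = 1565
Minimum is at Green with total 1565 blocks.

Green, total 1565 blocks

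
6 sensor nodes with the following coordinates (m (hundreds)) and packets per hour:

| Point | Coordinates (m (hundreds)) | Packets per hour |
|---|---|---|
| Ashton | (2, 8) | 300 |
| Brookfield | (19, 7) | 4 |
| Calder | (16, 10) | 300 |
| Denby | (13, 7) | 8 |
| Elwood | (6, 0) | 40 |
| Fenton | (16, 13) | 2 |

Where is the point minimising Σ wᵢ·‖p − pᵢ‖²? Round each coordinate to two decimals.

The minimiser of Σwᵢ‖p−pᵢ‖² is the weighted centroid p* = (Σwᵢpᵢ)/(Σwᵢ).
Σwᵢ = 654.
Σwᵢxᵢ = 300·2 + 4·19 + 300·16 + 8·13 + 40·6 + 2·16 = 5852.
Σwᵢyᵢ = 300·8 + 4·7 + 300·10 + 8·7 + 40·0 + 2·13 = 5510.
x* = 5852/654 = 8.95, y* = 5510/654 = 8.43.

(8.95, 8.43)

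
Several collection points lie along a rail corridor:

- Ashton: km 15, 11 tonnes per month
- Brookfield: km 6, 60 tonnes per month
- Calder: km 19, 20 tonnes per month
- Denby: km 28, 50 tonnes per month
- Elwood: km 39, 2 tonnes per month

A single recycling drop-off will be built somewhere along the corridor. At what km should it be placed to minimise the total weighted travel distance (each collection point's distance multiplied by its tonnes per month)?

x = 19

For a sum of weighted absolute distances on a line, the optimum is the weighted median (not the mean). Total weight W = 143; half-weight = 71.5.
Sort by position and accumulate weight:
  km 6 (Brookfield, w=60) → cum 60
  km 15 (Ashton, w=11) → cum 71
  km 19 (Calder, w=20) → cum 91  ≥ 71.5 → median here
  km 28 (Denby, w=50) → cum 141
  km 39 (Elwood, w=2) → cum 143
Optimal location: km 19.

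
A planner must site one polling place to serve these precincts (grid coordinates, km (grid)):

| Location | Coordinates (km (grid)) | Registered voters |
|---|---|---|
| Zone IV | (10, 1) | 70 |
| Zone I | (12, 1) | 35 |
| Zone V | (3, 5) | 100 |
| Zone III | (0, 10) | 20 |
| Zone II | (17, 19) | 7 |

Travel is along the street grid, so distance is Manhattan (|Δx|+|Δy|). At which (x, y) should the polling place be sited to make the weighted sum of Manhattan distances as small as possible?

(3, 5)

Manhattan distance separates: Σwᵢ(|x−xᵢ|+|y−yᵢ|) = Σwᵢ|x−xᵢ| + Σwᵢ|y−yᵢ|, so x and y are optimised independently as 1-D weighted medians.
Total weight W = 232; half = 116.
x-coordinate, sorted with cumulative weight:
  x=0 (Zone III, w=20) cum 20
  x=3 (Zone V, w=100) cum 120  ← median
  x=10 (Zone IV, w=70) cum 190
  x=12 (Zone I, w=35) cum 225
  x=17 (Zone II, w=7) cum 232
⇒ x* = 3
y-coordinate, sorted with cumulative weight:
  y=1 (Zone IV, w=70) cum 70
  y=1 (Zone I, w=35) cum 105
  y=5 (Zone V, w=100) cum 205  ← median
  y=10 (Zone III, w=20) cum 225
  y=19 (Zone II, w=7) cum 232
⇒ y* = 5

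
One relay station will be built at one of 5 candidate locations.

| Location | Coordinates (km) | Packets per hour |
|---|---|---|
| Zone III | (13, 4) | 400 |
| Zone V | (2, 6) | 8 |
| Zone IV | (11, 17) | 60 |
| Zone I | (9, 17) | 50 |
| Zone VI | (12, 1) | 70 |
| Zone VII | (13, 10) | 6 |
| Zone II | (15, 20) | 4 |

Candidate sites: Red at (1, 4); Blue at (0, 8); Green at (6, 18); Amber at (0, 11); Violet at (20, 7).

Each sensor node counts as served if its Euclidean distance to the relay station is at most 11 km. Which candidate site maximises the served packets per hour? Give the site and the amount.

Violet, covering 476

Coverage radius r = 11 km; a point is covered iff (Δx)²+(Δy)² ≤ 11² = 121.
  Red (1, 4): covers {Zone V} → 8
  Blue (0, 8): covers {Zone V} → 8
  Green (6, 18): covers {Zone IV, Zone I, Zone VII, Zone II} → 120
  Amber (0, 11): covers {Zone V, Zone I} → 58
  Violet (20, 7): covers {Zone III, Zone VI, Zone VII} → 476
Maximum coverage at Violet: 476 packets per hour.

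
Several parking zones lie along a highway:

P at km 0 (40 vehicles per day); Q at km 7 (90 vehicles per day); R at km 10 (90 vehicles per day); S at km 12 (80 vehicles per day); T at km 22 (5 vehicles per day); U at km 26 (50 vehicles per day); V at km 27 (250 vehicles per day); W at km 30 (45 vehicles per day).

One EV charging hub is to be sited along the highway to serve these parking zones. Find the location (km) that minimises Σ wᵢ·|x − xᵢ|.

x = 26

For a sum of weighted absolute distances on a line, the optimum is the weighted median (not the mean). Total weight W = 650; half-weight = 325.
Sort by position and accumulate weight:
  km 0 (P, w=40) → cum 40
  km 7 (Q, w=90) → cum 130
  km 10 (R, w=90) → cum 220
  km 12 (S, w=80) → cum 300
  km 22 (T, w=5) → cum 305
  km 26 (U, w=50) → cum 355  ≥ 325 → median here
  km 27 (V, w=250) → cum 605
  km 30 (W, w=45) → cum 650
Optimal location: km 26.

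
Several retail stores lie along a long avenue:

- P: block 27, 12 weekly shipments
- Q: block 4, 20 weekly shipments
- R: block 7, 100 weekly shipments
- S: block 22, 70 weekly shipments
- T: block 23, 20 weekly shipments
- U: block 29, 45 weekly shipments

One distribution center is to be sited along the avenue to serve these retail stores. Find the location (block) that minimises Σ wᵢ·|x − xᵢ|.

For a sum of weighted absolute distances on a line, the optimum is the weighted median (not the mean). Total weight W = 267; half-weight = 133.5.
Sort by position and accumulate weight:
  block 4 (Q, w=20) → cum 20
  block 7 (R, w=100) → cum 120
  block 22 (S, w=70) → cum 190  ≥ 133.5 → median here
  block 23 (T, w=20) → cum 210
  block 27 (P, w=12) → cum 222
  block 29 (U, w=45) → cum 267
Optimal location: block 22.

x = 22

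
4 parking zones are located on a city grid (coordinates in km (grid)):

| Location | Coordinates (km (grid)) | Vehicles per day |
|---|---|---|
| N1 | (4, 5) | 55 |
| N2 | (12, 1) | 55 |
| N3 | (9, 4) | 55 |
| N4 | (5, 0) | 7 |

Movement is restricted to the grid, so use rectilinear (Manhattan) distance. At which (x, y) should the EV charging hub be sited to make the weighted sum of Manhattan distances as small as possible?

(9, 4)

Manhattan distance separates: Σwᵢ(|x−xᵢ|+|y−yᵢ|) = Σwᵢ|x−xᵢ| + Σwᵢ|y−yᵢ|, so x and y are optimised independently as 1-D weighted medians.
Total weight W = 172; half = 86.
x-coordinate, sorted with cumulative weight:
  x=4 (N1, w=55) cum 55
  x=5 (N4, w=7) cum 62
  x=9 (N3, w=55) cum 117  ← median
  x=12 (N2, w=55) cum 172
⇒ x* = 9
y-coordinate, sorted with cumulative weight:
  y=0 (N4, w=7) cum 7
  y=1 (N2, w=55) cum 62
  y=4 (N3, w=55) cum 117  ← median
  y=5 (N1, w=55) cum 172
⇒ y* = 4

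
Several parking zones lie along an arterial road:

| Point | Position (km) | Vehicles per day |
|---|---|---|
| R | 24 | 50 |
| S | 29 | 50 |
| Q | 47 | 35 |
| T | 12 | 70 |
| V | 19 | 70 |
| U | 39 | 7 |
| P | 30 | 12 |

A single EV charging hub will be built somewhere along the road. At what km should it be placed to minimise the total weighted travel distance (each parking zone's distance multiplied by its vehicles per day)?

x = 24

For a sum of weighted absolute distances on a line, the optimum is the weighted median (not the mean). Total weight W = 294; half-weight = 147.
Sort by position and accumulate weight:
  km 12 (T, w=70) → cum 70
  km 19 (V, w=70) → cum 140
  km 24 (R, w=50) → cum 190  ≥ 147 → median here
  km 29 (S, w=50) → cum 240
  km 30 (P, w=12) → cum 252
  km 39 (U, w=7) → cum 259
  km 47 (Q, w=35) → cum 294
Optimal location: km 24.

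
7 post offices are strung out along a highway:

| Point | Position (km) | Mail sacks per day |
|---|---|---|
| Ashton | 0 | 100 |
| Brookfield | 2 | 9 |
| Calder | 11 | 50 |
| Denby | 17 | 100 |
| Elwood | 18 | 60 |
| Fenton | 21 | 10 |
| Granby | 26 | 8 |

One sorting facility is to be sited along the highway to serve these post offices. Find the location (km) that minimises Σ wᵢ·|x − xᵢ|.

For a sum of weighted absolute distances on a line, the optimum is the weighted median (not the mean). Total weight W = 337; half-weight = 168.5.
Sort by position and accumulate weight:
  km 0 (Ashton, w=100) → cum 100
  km 2 (Brookfield, w=9) → cum 109
  km 11 (Calder, w=50) → cum 159
  km 17 (Denby, w=100) → cum 259  ≥ 168.5 → median here
  km 18 (Elwood, w=60) → cum 319
  km 21 (Fenton, w=10) → cum 329
  km 26 (Granby, w=8) → cum 337
Optimal location: km 17.

x = 17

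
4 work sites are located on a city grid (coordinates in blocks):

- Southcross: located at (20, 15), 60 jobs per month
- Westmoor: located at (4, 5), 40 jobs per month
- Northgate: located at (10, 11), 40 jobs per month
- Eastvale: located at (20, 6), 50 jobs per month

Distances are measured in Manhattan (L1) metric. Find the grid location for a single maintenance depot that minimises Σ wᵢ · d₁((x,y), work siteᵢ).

(20, 11)

Manhattan distance separates: Σwᵢ(|x−xᵢ|+|y−yᵢ|) = Σwᵢ|x−xᵢ| + Σwᵢ|y−yᵢ|, so x and y are optimised independently as 1-D weighted medians.
Total weight W = 190; half = 95.
x-coordinate, sorted with cumulative weight:
  x=4 (Westmoor, w=40) cum 40
  x=10 (Northgate, w=40) cum 80
  x=20 (Southcross, w=60) cum 140  ← median
  x=20 (Eastvale, w=50) cum 190
⇒ x* = 20
y-coordinate, sorted with cumulative weight:
  y=5 (Westmoor, w=40) cum 40
  y=6 (Eastvale, w=50) cum 90
  y=11 (Northgate, w=40) cum 130  ← median
  y=15 (Southcross, w=60) cum 190
⇒ y* = 11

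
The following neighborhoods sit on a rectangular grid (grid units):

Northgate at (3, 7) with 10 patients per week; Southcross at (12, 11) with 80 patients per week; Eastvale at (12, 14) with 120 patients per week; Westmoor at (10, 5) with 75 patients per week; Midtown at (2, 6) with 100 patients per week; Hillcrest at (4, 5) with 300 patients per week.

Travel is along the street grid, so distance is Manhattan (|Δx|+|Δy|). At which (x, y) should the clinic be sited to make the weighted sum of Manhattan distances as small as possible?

(4, 5)

Manhattan distance separates: Σwᵢ(|x−xᵢ|+|y−yᵢ|) = Σwᵢ|x−xᵢ| + Σwᵢ|y−yᵢ|, so x and y are optimised independently as 1-D weighted medians.
Total weight W = 685; half = 342.5.
x-coordinate, sorted with cumulative weight:
  x=2 (Midtown, w=100) cum 100
  x=3 (Northgate, w=10) cum 110
  x=4 (Hillcrest, w=300) cum 410  ← median
  x=10 (Westmoor, w=75) cum 485
  x=12 (Southcross, w=80) cum 565
  x=12 (Eastvale, w=120) cum 685
⇒ x* = 4
y-coordinate, sorted with cumulative weight:
  y=5 (Westmoor, w=75) cum 75
  y=5 (Hillcrest, w=300) cum 375  ← median
  y=6 (Midtown, w=100) cum 475
  y=7 (Northgate, w=10) cum 485
  y=11 (Southcross, w=80) cum 565
  y=14 (Eastvale, w=120) cum 685
⇒ y* = 5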